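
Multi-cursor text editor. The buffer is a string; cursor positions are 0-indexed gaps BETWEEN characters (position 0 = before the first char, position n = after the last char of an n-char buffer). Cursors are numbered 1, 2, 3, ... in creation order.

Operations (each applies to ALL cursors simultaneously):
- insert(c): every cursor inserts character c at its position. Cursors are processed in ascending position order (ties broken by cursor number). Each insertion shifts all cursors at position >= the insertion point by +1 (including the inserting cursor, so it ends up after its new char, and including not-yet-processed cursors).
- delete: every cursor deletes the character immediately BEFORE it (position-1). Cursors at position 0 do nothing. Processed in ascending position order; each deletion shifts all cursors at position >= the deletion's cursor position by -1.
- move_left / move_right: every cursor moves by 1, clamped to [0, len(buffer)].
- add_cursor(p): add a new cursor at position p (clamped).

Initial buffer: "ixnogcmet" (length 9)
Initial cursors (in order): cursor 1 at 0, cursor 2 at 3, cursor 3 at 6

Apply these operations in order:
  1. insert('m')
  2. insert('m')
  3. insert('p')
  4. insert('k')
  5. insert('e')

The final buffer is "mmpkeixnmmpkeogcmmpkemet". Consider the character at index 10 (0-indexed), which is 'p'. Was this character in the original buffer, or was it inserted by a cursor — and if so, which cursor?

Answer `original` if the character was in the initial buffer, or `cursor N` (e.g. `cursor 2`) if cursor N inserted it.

After op 1 (insert('m')): buffer="mixnmogcmmet" (len 12), cursors c1@1 c2@5 c3@9, authorship 1...2...3...
After op 2 (insert('m')): buffer="mmixnmmogcmmmet" (len 15), cursors c1@2 c2@7 c3@12, authorship 11...22...33...
After op 3 (insert('p')): buffer="mmpixnmmpogcmmpmet" (len 18), cursors c1@3 c2@9 c3@15, authorship 111...222...333...
After op 4 (insert('k')): buffer="mmpkixnmmpkogcmmpkmet" (len 21), cursors c1@4 c2@11 c3@18, authorship 1111...2222...3333...
After op 5 (insert('e')): buffer="mmpkeixnmmpkeogcmmpkemet" (len 24), cursors c1@5 c2@13 c3@21, authorship 11111...22222...33333...
Authorship (.=original, N=cursor N): 1 1 1 1 1 . . . 2 2 2 2 2 . . . 3 3 3 3 3 . . .
Index 10: author = 2

Answer: cursor 2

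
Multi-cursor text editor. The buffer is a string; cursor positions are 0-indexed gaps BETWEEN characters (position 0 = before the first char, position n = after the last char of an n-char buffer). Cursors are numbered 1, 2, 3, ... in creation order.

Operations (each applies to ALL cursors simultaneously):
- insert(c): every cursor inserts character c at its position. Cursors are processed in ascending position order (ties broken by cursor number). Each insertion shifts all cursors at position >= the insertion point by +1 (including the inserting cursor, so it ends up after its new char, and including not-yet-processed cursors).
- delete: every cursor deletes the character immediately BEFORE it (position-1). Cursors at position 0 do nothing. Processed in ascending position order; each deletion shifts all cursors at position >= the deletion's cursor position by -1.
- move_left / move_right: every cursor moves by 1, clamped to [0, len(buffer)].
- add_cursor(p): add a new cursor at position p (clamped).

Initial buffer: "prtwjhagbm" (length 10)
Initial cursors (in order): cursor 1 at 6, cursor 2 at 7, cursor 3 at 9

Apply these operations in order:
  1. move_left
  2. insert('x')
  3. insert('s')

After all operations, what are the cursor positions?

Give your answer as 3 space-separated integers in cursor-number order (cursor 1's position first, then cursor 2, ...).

After op 1 (move_left): buffer="prtwjhagbm" (len 10), cursors c1@5 c2@6 c3@8, authorship ..........
After op 2 (insert('x')): buffer="prtwjxhxagxbm" (len 13), cursors c1@6 c2@8 c3@11, authorship .....1.2..3..
After op 3 (insert('s')): buffer="prtwjxshxsagxsbm" (len 16), cursors c1@7 c2@10 c3@14, authorship .....11.22..33..

Answer: 7 10 14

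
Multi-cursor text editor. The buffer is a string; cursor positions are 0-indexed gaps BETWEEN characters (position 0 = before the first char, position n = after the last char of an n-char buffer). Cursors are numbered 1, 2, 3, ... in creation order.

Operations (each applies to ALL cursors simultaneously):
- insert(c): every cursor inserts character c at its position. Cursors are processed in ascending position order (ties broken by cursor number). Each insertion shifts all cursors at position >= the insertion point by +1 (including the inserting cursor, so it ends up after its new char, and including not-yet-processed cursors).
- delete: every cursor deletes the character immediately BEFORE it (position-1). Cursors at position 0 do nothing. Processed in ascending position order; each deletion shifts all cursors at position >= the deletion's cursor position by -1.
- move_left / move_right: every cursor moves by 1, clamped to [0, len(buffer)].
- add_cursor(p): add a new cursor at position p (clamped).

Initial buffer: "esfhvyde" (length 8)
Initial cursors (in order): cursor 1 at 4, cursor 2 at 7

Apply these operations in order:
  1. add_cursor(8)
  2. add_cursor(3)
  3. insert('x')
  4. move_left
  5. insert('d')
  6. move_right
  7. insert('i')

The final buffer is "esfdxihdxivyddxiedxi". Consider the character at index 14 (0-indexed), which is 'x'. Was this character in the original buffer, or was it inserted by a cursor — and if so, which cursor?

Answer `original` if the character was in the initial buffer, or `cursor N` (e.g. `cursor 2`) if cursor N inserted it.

After op 1 (add_cursor(8)): buffer="esfhvyde" (len 8), cursors c1@4 c2@7 c3@8, authorship ........
After op 2 (add_cursor(3)): buffer="esfhvyde" (len 8), cursors c4@3 c1@4 c2@7 c3@8, authorship ........
After op 3 (insert('x')): buffer="esfxhxvydxex" (len 12), cursors c4@4 c1@6 c2@10 c3@12, authorship ...4.1...2.3
After op 4 (move_left): buffer="esfxhxvydxex" (len 12), cursors c4@3 c1@5 c2@9 c3@11, authorship ...4.1...2.3
After op 5 (insert('d')): buffer="esfdxhdxvyddxedx" (len 16), cursors c4@4 c1@7 c2@12 c3@15, authorship ...44.11...22.33
After op 6 (move_right): buffer="esfdxhdxvyddxedx" (len 16), cursors c4@5 c1@8 c2@13 c3@16, authorship ...44.11...22.33
After op 7 (insert('i')): buffer="esfdxihdxivyddxiedxi" (len 20), cursors c4@6 c1@10 c2@16 c3@20, authorship ...444.111...222.333
Authorship (.=original, N=cursor N): . . . 4 4 4 . 1 1 1 . . . 2 2 2 . 3 3 3
Index 14: author = 2

Answer: cursor 2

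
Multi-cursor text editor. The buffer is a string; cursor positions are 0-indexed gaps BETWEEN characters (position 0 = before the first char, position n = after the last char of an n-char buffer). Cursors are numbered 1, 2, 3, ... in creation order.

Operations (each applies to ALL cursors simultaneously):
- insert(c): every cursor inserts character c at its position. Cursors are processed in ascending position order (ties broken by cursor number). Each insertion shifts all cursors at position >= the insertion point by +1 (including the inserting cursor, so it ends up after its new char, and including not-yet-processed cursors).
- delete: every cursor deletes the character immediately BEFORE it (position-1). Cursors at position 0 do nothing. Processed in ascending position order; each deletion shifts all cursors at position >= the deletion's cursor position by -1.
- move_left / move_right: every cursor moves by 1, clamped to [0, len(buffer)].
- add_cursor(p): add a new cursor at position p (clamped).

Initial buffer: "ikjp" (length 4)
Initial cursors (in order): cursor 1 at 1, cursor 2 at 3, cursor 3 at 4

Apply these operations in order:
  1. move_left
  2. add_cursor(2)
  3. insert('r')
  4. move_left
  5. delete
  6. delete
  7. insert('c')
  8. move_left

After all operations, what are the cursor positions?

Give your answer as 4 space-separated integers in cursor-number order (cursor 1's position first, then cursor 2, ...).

After op 1 (move_left): buffer="ikjp" (len 4), cursors c1@0 c2@2 c3@3, authorship ....
After op 2 (add_cursor(2)): buffer="ikjp" (len 4), cursors c1@0 c2@2 c4@2 c3@3, authorship ....
After op 3 (insert('r')): buffer="rikrrjrp" (len 8), cursors c1@1 c2@5 c4@5 c3@7, authorship 1..24.3.
After op 4 (move_left): buffer="rikrrjrp" (len 8), cursors c1@0 c2@4 c4@4 c3@6, authorship 1..24.3.
After op 5 (delete): buffer="rirrp" (len 5), cursors c1@0 c2@2 c4@2 c3@3, authorship 1.43.
After op 6 (delete): buffer="rp" (len 2), cursors c1@0 c2@0 c3@0 c4@0, authorship 3.
After op 7 (insert('c')): buffer="ccccrp" (len 6), cursors c1@4 c2@4 c3@4 c4@4, authorship 12343.
After op 8 (move_left): buffer="ccccrp" (len 6), cursors c1@3 c2@3 c3@3 c4@3, authorship 12343.

Answer: 3 3 3 3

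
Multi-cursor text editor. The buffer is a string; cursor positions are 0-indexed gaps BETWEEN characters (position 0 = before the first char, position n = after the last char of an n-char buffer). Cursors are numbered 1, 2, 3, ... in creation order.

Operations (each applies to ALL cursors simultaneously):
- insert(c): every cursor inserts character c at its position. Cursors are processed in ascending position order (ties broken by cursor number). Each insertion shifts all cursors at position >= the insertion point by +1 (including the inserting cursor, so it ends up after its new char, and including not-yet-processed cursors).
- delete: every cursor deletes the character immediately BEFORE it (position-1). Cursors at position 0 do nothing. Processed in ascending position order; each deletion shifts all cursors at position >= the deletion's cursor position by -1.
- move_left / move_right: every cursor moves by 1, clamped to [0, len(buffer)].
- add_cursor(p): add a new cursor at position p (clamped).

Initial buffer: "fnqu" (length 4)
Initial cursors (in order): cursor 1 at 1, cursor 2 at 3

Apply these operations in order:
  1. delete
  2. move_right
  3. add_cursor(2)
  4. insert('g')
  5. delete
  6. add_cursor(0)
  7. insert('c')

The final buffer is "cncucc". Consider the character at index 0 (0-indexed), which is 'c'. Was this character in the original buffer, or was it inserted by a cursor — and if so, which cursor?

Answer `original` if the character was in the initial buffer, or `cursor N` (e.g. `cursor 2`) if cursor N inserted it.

Answer: cursor 4

Derivation:
After op 1 (delete): buffer="nu" (len 2), cursors c1@0 c2@1, authorship ..
After op 2 (move_right): buffer="nu" (len 2), cursors c1@1 c2@2, authorship ..
After op 3 (add_cursor(2)): buffer="nu" (len 2), cursors c1@1 c2@2 c3@2, authorship ..
After op 4 (insert('g')): buffer="ngugg" (len 5), cursors c1@2 c2@5 c3@5, authorship .1.23
After op 5 (delete): buffer="nu" (len 2), cursors c1@1 c2@2 c3@2, authorship ..
After op 6 (add_cursor(0)): buffer="nu" (len 2), cursors c4@0 c1@1 c2@2 c3@2, authorship ..
After op 7 (insert('c')): buffer="cncucc" (len 6), cursors c4@1 c1@3 c2@6 c3@6, authorship 4.1.23
Authorship (.=original, N=cursor N): 4 . 1 . 2 3
Index 0: author = 4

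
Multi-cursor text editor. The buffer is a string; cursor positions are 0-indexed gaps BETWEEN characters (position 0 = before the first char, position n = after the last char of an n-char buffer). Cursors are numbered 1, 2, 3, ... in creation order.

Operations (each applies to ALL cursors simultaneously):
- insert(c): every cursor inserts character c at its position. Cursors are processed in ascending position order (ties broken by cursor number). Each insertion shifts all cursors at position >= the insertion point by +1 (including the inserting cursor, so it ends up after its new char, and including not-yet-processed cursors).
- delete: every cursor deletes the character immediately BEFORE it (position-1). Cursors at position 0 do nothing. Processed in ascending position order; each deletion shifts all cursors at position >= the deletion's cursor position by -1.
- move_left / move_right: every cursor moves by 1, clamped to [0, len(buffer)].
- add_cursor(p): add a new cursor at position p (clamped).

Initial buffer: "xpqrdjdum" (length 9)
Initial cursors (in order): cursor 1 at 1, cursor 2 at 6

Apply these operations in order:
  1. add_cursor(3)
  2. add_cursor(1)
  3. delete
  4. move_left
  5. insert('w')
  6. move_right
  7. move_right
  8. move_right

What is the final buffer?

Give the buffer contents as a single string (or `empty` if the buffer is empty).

After op 1 (add_cursor(3)): buffer="xpqrdjdum" (len 9), cursors c1@1 c3@3 c2@6, authorship .........
After op 2 (add_cursor(1)): buffer="xpqrdjdum" (len 9), cursors c1@1 c4@1 c3@3 c2@6, authorship .........
After op 3 (delete): buffer="prddum" (len 6), cursors c1@0 c4@0 c3@1 c2@3, authorship ......
After op 4 (move_left): buffer="prddum" (len 6), cursors c1@0 c3@0 c4@0 c2@2, authorship ......
After op 5 (insert('w')): buffer="wwwprwddum" (len 10), cursors c1@3 c3@3 c4@3 c2@6, authorship 134..2....
After op 6 (move_right): buffer="wwwprwddum" (len 10), cursors c1@4 c3@4 c4@4 c2@7, authorship 134..2....
After op 7 (move_right): buffer="wwwprwddum" (len 10), cursors c1@5 c3@5 c4@5 c2@8, authorship 134..2....
After op 8 (move_right): buffer="wwwprwddum" (len 10), cursors c1@6 c3@6 c4@6 c2@9, authorship 134..2....

Answer: wwwprwddum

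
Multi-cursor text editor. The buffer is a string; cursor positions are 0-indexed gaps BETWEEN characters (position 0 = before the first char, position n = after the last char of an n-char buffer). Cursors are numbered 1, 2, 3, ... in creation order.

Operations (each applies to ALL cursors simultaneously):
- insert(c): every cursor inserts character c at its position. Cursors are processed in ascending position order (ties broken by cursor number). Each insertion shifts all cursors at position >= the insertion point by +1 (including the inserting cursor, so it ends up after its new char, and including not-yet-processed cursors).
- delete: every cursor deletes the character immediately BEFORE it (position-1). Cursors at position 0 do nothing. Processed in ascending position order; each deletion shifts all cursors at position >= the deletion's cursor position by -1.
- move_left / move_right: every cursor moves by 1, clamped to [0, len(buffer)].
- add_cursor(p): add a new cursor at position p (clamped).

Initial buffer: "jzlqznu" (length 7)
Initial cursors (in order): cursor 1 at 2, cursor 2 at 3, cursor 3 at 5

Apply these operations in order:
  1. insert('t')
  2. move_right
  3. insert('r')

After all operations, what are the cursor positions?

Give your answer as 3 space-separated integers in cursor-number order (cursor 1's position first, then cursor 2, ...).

Answer: 5 8 12

Derivation:
After op 1 (insert('t')): buffer="jztltqztnu" (len 10), cursors c1@3 c2@5 c3@8, authorship ..1.2..3..
After op 2 (move_right): buffer="jztltqztnu" (len 10), cursors c1@4 c2@6 c3@9, authorship ..1.2..3..
After op 3 (insert('r')): buffer="jztlrtqrztnru" (len 13), cursors c1@5 c2@8 c3@12, authorship ..1.12.2.3.3.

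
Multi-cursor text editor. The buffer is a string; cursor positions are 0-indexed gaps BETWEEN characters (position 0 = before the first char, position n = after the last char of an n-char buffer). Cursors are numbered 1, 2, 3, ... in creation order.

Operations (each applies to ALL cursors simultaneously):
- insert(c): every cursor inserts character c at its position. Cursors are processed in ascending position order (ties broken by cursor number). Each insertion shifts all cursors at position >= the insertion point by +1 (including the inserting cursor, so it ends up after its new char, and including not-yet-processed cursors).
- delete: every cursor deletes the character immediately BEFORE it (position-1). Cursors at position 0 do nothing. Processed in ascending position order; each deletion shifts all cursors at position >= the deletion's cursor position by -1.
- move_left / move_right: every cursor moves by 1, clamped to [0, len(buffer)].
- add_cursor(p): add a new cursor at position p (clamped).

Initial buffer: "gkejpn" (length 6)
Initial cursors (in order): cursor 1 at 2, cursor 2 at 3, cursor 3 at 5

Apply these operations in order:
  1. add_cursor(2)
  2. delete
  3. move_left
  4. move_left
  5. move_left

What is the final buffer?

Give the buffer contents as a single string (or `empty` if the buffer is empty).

Answer: jn

Derivation:
After op 1 (add_cursor(2)): buffer="gkejpn" (len 6), cursors c1@2 c4@2 c2@3 c3@5, authorship ......
After op 2 (delete): buffer="jn" (len 2), cursors c1@0 c2@0 c4@0 c3@1, authorship ..
After op 3 (move_left): buffer="jn" (len 2), cursors c1@0 c2@0 c3@0 c4@0, authorship ..
After op 4 (move_left): buffer="jn" (len 2), cursors c1@0 c2@0 c3@0 c4@0, authorship ..
After op 5 (move_left): buffer="jn" (len 2), cursors c1@0 c2@0 c3@0 c4@0, authorship ..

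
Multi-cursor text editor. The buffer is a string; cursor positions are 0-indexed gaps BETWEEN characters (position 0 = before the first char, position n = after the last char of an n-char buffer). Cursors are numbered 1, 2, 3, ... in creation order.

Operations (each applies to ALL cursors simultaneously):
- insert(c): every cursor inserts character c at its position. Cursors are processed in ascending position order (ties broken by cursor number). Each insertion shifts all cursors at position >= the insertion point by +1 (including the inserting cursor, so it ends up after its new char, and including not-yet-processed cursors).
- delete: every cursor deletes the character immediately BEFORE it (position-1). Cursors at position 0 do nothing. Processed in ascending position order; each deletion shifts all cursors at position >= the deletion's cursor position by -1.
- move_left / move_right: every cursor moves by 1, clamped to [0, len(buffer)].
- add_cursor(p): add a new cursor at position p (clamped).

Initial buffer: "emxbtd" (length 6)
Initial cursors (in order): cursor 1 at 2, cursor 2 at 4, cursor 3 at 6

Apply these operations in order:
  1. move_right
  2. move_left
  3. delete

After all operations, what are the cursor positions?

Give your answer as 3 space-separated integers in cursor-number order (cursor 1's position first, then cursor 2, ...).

After op 1 (move_right): buffer="emxbtd" (len 6), cursors c1@3 c2@5 c3@6, authorship ......
After op 2 (move_left): buffer="emxbtd" (len 6), cursors c1@2 c2@4 c3@5, authorship ......
After op 3 (delete): buffer="exd" (len 3), cursors c1@1 c2@2 c3@2, authorship ...

Answer: 1 2 2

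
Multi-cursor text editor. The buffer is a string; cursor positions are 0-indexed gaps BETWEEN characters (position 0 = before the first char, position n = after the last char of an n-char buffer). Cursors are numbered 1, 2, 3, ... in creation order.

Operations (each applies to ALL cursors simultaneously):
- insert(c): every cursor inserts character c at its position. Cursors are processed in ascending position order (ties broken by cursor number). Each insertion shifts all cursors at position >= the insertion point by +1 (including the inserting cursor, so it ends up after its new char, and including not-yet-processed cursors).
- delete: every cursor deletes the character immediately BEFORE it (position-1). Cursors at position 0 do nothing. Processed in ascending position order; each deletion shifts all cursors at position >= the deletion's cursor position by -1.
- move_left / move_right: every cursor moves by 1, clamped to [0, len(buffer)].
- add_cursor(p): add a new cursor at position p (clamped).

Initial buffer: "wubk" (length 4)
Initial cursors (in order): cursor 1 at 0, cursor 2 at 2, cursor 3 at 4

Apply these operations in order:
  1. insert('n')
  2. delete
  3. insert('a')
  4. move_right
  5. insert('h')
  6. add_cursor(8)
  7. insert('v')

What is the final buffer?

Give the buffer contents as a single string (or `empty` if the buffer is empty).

Answer: awhvuabhvkvahv

Derivation:
After op 1 (insert('n')): buffer="nwunbkn" (len 7), cursors c1@1 c2@4 c3@7, authorship 1..2..3
After op 2 (delete): buffer="wubk" (len 4), cursors c1@0 c2@2 c3@4, authorship ....
After op 3 (insert('a')): buffer="awuabka" (len 7), cursors c1@1 c2@4 c3@7, authorship 1..2..3
After op 4 (move_right): buffer="awuabka" (len 7), cursors c1@2 c2@5 c3@7, authorship 1..2..3
After op 5 (insert('h')): buffer="awhuabhkah" (len 10), cursors c1@3 c2@7 c3@10, authorship 1.1.2.2.33
After op 6 (add_cursor(8)): buffer="awhuabhkah" (len 10), cursors c1@3 c2@7 c4@8 c3@10, authorship 1.1.2.2.33
After op 7 (insert('v')): buffer="awhvuabhvkvahv" (len 14), cursors c1@4 c2@9 c4@11 c3@14, authorship 1.11.2.22.4333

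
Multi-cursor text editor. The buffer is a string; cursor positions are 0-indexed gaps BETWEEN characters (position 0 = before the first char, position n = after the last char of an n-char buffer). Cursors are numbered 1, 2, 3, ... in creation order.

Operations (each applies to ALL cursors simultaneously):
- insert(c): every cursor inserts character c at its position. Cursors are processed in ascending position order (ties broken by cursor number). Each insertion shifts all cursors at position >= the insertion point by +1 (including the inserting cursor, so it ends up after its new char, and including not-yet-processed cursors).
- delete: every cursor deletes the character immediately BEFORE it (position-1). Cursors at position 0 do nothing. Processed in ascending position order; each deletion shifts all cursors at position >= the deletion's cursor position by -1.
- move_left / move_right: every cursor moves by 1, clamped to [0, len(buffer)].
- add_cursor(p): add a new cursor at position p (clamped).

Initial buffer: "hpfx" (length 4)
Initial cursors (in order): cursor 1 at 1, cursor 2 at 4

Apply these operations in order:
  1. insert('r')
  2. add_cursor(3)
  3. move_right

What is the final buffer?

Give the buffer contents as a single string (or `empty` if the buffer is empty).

After op 1 (insert('r')): buffer="hrpfxr" (len 6), cursors c1@2 c2@6, authorship .1...2
After op 2 (add_cursor(3)): buffer="hrpfxr" (len 6), cursors c1@2 c3@3 c2@6, authorship .1...2
After op 3 (move_right): buffer="hrpfxr" (len 6), cursors c1@3 c3@4 c2@6, authorship .1...2

Answer: hrpfxr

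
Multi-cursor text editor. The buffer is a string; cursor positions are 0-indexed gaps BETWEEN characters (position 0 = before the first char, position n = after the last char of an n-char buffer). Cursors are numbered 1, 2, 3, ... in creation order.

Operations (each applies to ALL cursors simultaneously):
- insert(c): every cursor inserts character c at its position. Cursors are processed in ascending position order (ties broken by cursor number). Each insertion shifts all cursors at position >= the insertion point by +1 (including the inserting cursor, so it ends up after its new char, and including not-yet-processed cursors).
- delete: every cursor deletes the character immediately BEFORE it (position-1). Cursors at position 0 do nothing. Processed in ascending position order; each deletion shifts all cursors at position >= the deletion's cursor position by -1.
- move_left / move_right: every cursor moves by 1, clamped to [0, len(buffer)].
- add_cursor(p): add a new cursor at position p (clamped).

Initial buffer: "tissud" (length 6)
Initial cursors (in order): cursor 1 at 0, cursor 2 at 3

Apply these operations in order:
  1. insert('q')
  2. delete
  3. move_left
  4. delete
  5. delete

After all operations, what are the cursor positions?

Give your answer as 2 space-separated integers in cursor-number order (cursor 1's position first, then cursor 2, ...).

Answer: 0 0

Derivation:
After op 1 (insert('q')): buffer="qtisqsud" (len 8), cursors c1@1 c2@5, authorship 1...2...
After op 2 (delete): buffer="tissud" (len 6), cursors c1@0 c2@3, authorship ......
After op 3 (move_left): buffer="tissud" (len 6), cursors c1@0 c2@2, authorship ......
After op 4 (delete): buffer="tssud" (len 5), cursors c1@0 c2@1, authorship .....
After op 5 (delete): buffer="ssud" (len 4), cursors c1@0 c2@0, authorship ....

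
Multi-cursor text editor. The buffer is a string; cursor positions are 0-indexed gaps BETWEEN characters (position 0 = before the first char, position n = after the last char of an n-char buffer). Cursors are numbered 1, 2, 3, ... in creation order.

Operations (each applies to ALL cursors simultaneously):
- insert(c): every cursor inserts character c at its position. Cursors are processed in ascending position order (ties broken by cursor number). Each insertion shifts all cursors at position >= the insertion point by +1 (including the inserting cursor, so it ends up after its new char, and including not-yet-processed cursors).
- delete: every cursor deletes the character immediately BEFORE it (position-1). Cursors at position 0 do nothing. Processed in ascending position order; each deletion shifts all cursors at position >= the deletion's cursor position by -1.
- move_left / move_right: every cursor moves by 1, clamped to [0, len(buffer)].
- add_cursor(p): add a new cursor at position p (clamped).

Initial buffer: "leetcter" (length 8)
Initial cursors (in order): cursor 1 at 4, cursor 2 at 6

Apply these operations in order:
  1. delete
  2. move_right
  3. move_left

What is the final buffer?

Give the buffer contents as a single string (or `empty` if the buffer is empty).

After op 1 (delete): buffer="leecer" (len 6), cursors c1@3 c2@4, authorship ......
After op 2 (move_right): buffer="leecer" (len 6), cursors c1@4 c2@5, authorship ......
After op 3 (move_left): buffer="leecer" (len 6), cursors c1@3 c2@4, authorship ......

Answer: leecer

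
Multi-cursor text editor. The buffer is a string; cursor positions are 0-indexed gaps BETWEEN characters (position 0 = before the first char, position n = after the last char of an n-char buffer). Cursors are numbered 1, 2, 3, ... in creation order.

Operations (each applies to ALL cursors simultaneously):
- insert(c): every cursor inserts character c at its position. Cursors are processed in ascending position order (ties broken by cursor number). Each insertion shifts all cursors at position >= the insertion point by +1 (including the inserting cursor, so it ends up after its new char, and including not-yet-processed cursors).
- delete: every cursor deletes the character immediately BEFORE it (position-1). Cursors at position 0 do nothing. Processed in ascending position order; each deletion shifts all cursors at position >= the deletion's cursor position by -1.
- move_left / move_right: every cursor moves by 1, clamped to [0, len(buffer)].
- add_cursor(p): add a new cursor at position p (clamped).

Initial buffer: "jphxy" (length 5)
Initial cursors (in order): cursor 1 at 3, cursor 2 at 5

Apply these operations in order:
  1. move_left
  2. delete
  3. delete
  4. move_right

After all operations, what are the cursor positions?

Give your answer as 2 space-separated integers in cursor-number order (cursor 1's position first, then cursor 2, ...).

Answer: 1 1

Derivation:
After op 1 (move_left): buffer="jphxy" (len 5), cursors c1@2 c2@4, authorship .....
After op 2 (delete): buffer="jhy" (len 3), cursors c1@1 c2@2, authorship ...
After op 3 (delete): buffer="y" (len 1), cursors c1@0 c2@0, authorship .
After op 4 (move_right): buffer="y" (len 1), cursors c1@1 c2@1, authorship .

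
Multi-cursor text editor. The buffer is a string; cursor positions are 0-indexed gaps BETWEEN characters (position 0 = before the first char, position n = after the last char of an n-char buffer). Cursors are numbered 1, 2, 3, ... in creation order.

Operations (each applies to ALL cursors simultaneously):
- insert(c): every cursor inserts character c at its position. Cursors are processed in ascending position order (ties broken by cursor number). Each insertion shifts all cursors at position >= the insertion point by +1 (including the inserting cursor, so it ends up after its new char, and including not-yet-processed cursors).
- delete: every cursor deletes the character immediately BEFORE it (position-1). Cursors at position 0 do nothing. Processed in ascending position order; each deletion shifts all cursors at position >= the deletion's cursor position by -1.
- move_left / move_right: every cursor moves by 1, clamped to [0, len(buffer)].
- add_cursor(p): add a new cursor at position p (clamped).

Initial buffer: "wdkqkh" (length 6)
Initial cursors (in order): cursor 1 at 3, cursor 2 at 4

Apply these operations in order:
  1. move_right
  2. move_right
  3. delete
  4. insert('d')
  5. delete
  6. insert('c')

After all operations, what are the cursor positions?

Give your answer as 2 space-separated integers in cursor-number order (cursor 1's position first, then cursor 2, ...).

After op 1 (move_right): buffer="wdkqkh" (len 6), cursors c1@4 c2@5, authorship ......
After op 2 (move_right): buffer="wdkqkh" (len 6), cursors c1@5 c2@6, authorship ......
After op 3 (delete): buffer="wdkq" (len 4), cursors c1@4 c2@4, authorship ....
After op 4 (insert('d')): buffer="wdkqdd" (len 6), cursors c1@6 c2@6, authorship ....12
After op 5 (delete): buffer="wdkq" (len 4), cursors c1@4 c2@4, authorship ....
After op 6 (insert('c')): buffer="wdkqcc" (len 6), cursors c1@6 c2@6, authorship ....12

Answer: 6 6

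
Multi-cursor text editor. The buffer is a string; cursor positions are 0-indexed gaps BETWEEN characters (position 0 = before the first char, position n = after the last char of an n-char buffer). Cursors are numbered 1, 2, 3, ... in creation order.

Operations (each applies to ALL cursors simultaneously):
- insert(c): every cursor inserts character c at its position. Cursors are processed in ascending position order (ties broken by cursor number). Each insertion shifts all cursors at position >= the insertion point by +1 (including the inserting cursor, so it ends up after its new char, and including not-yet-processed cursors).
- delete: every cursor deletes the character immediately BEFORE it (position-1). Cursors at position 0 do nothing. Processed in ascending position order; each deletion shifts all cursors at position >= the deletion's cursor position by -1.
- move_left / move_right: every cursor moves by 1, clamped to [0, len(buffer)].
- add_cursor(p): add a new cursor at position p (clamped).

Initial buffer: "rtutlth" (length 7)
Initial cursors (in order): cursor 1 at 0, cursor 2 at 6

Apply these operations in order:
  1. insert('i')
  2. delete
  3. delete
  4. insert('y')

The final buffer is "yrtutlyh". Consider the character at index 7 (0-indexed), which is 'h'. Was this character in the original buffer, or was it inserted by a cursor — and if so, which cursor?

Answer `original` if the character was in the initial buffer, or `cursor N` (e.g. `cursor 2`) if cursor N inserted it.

Answer: original

Derivation:
After op 1 (insert('i')): buffer="irtutltih" (len 9), cursors c1@1 c2@8, authorship 1......2.
After op 2 (delete): buffer="rtutlth" (len 7), cursors c1@0 c2@6, authorship .......
After op 3 (delete): buffer="rtutlh" (len 6), cursors c1@0 c2@5, authorship ......
After op 4 (insert('y')): buffer="yrtutlyh" (len 8), cursors c1@1 c2@7, authorship 1.....2.
Authorship (.=original, N=cursor N): 1 . . . . . 2 .
Index 7: author = original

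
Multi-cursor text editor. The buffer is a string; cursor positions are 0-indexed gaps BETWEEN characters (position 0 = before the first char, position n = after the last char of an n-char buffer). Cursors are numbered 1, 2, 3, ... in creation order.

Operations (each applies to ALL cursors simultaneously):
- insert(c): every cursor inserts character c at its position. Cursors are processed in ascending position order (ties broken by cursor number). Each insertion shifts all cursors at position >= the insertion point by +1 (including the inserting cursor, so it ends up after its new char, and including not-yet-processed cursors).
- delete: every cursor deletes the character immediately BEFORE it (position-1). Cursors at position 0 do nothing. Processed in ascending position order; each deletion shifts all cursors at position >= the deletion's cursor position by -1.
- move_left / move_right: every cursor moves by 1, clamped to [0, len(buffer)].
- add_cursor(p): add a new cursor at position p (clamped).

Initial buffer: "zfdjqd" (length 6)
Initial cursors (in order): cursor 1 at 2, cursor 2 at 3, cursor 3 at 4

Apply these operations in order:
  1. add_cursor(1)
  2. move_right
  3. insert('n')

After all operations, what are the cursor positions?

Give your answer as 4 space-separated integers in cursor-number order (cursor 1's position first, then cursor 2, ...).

Answer: 5 7 9 3

Derivation:
After op 1 (add_cursor(1)): buffer="zfdjqd" (len 6), cursors c4@1 c1@2 c2@3 c3@4, authorship ......
After op 2 (move_right): buffer="zfdjqd" (len 6), cursors c4@2 c1@3 c2@4 c3@5, authorship ......
After op 3 (insert('n')): buffer="zfndnjnqnd" (len 10), cursors c4@3 c1@5 c2@7 c3@9, authorship ..4.1.2.3.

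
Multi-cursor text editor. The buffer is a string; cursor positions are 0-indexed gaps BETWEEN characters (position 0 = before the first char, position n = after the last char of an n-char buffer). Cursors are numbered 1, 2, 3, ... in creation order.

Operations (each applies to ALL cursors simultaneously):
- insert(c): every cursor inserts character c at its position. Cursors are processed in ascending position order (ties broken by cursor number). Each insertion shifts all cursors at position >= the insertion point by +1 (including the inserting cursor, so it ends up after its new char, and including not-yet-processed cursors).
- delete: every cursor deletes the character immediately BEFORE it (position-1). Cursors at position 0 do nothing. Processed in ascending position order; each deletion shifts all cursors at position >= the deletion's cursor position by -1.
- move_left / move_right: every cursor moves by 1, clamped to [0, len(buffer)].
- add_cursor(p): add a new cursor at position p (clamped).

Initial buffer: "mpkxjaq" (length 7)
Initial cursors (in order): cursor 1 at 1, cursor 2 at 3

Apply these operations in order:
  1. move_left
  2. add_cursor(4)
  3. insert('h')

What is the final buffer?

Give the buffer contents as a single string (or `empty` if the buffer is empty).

After op 1 (move_left): buffer="mpkxjaq" (len 7), cursors c1@0 c2@2, authorship .......
After op 2 (add_cursor(4)): buffer="mpkxjaq" (len 7), cursors c1@0 c2@2 c3@4, authorship .......
After op 3 (insert('h')): buffer="hmphkxhjaq" (len 10), cursors c1@1 c2@4 c3@7, authorship 1..2..3...

Answer: hmphkxhjaq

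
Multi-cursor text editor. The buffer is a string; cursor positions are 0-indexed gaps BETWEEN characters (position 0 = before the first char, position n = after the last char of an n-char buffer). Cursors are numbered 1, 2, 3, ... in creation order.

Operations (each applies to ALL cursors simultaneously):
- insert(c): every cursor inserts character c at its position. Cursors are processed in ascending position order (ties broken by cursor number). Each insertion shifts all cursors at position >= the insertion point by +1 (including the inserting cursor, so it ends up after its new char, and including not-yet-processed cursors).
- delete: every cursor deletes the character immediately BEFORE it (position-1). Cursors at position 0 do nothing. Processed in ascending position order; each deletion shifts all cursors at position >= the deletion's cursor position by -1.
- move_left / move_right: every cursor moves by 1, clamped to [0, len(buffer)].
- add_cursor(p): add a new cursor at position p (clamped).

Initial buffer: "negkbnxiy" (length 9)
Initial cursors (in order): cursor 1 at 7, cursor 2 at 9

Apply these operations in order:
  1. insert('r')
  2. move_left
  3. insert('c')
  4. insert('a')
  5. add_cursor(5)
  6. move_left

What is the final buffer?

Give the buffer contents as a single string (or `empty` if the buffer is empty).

Answer: negkbnxcariycar

Derivation:
After op 1 (insert('r')): buffer="negkbnxriyr" (len 11), cursors c1@8 c2@11, authorship .......1..2
After op 2 (move_left): buffer="negkbnxriyr" (len 11), cursors c1@7 c2@10, authorship .......1..2
After op 3 (insert('c')): buffer="negkbnxcriycr" (len 13), cursors c1@8 c2@12, authorship .......11..22
After op 4 (insert('a')): buffer="negkbnxcariycar" (len 15), cursors c1@9 c2@14, authorship .......111..222
After op 5 (add_cursor(5)): buffer="negkbnxcariycar" (len 15), cursors c3@5 c1@9 c2@14, authorship .......111..222
After op 6 (move_left): buffer="negkbnxcariycar" (len 15), cursors c3@4 c1@8 c2@13, authorship .......111..222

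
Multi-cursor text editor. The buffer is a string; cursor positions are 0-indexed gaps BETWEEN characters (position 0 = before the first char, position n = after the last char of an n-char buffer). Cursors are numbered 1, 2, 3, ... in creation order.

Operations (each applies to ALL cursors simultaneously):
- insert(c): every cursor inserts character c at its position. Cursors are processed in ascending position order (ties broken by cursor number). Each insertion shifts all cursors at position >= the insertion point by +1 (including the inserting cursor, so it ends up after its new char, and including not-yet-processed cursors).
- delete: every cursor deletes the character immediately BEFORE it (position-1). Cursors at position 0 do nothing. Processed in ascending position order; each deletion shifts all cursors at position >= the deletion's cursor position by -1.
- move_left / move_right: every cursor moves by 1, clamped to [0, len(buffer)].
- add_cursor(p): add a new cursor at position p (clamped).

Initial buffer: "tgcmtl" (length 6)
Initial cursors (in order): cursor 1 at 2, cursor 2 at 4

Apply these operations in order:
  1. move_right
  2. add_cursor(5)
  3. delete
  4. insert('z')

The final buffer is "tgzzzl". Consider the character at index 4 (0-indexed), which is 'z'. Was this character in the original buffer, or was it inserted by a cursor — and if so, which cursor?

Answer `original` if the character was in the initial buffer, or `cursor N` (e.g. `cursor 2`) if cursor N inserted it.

After op 1 (move_right): buffer="tgcmtl" (len 6), cursors c1@3 c2@5, authorship ......
After op 2 (add_cursor(5)): buffer="tgcmtl" (len 6), cursors c1@3 c2@5 c3@5, authorship ......
After op 3 (delete): buffer="tgl" (len 3), cursors c1@2 c2@2 c3@2, authorship ...
After op 4 (insert('z')): buffer="tgzzzl" (len 6), cursors c1@5 c2@5 c3@5, authorship ..123.
Authorship (.=original, N=cursor N): . . 1 2 3 .
Index 4: author = 3

Answer: cursor 3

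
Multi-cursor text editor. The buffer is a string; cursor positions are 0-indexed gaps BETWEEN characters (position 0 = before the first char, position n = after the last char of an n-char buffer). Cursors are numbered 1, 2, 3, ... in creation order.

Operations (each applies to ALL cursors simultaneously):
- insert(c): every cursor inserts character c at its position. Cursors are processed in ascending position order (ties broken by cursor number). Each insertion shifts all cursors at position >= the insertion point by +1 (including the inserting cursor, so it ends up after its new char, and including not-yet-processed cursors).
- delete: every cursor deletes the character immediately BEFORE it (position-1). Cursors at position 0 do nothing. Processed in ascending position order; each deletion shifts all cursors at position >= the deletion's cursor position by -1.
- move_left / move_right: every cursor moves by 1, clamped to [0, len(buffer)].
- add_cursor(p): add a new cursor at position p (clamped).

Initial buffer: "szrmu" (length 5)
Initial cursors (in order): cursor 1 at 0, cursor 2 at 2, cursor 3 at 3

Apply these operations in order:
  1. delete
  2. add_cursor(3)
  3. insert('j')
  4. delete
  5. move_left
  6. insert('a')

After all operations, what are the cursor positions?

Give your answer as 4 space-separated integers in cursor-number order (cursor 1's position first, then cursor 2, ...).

Answer: 3 3 3 6

Derivation:
After op 1 (delete): buffer="smu" (len 3), cursors c1@0 c2@1 c3@1, authorship ...
After op 2 (add_cursor(3)): buffer="smu" (len 3), cursors c1@0 c2@1 c3@1 c4@3, authorship ...
After op 3 (insert('j')): buffer="jsjjmuj" (len 7), cursors c1@1 c2@4 c3@4 c4@7, authorship 1.23..4
After op 4 (delete): buffer="smu" (len 3), cursors c1@0 c2@1 c3@1 c4@3, authorship ...
After op 5 (move_left): buffer="smu" (len 3), cursors c1@0 c2@0 c3@0 c4@2, authorship ...
After op 6 (insert('a')): buffer="aaasmau" (len 7), cursors c1@3 c2@3 c3@3 c4@6, authorship 123..4.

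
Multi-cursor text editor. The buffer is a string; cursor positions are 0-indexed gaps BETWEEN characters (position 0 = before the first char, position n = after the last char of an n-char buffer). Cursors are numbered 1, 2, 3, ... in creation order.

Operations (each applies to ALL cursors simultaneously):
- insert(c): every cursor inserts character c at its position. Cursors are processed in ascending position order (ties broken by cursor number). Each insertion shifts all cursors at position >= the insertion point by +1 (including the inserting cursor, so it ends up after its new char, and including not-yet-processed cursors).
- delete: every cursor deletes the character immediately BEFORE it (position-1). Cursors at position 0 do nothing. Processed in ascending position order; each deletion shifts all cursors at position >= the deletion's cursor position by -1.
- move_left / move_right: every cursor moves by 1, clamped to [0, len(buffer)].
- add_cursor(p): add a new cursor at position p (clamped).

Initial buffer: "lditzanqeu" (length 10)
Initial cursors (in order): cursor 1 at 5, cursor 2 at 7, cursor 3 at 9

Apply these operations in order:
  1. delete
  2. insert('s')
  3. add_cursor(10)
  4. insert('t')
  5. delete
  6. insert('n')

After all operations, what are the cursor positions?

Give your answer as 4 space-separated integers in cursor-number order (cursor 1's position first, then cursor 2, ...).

After op 1 (delete): buffer="lditaqu" (len 7), cursors c1@4 c2@5 c3@6, authorship .......
After op 2 (insert('s')): buffer="lditsasqsu" (len 10), cursors c1@5 c2@7 c3@9, authorship ....1.2.3.
After op 3 (add_cursor(10)): buffer="lditsasqsu" (len 10), cursors c1@5 c2@7 c3@9 c4@10, authorship ....1.2.3.
After op 4 (insert('t')): buffer="lditstastqstut" (len 14), cursors c1@6 c2@9 c3@12 c4@14, authorship ....11.22.33.4
After op 5 (delete): buffer="lditsasqsu" (len 10), cursors c1@5 c2@7 c3@9 c4@10, authorship ....1.2.3.
After op 6 (insert('n')): buffer="lditsnasnqsnun" (len 14), cursors c1@6 c2@9 c3@12 c4@14, authorship ....11.22.33.4

Answer: 6 9 12 14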